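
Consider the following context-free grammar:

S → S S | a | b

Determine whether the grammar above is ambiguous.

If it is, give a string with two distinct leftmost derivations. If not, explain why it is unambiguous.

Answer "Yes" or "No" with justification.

Yes - the string 'a b a a b' has two distinct leftmost derivations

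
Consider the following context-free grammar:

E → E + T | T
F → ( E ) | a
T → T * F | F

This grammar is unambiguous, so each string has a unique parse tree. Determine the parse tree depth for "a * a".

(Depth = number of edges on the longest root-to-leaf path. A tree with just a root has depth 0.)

4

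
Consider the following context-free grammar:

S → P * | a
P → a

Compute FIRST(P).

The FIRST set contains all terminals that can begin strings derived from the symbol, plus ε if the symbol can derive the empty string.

We compute FIRST(P) using the standard algorithm.
FIRST(P) = {a}
FIRST(S) = {a}
Therefore, FIRST(P) = {a}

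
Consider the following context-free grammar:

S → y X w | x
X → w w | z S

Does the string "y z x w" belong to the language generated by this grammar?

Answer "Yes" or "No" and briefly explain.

Yes - a valid derivation exists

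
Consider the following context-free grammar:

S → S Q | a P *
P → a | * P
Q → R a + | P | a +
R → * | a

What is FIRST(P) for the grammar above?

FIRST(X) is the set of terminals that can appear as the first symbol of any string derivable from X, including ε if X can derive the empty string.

We compute FIRST(P) using the standard algorithm.
FIRST(P) = {*, a}
FIRST(Q) = {*, a}
FIRST(R) = {*, a}
FIRST(S) = {a}
Therefore, FIRST(P) = {*, a}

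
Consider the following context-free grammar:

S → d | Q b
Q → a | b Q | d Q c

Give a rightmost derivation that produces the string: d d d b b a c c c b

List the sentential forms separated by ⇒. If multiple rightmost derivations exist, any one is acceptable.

S ⇒ Q b ⇒ d Q c b ⇒ d d Q c c b ⇒ d d d Q c c c b ⇒ d d d b Q c c c b ⇒ d d d b b Q c c c b ⇒ d d d b b a c c c b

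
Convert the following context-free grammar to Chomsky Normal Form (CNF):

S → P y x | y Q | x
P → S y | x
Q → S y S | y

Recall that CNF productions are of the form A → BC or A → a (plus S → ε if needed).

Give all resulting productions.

TY → y; TX → x; S → x; P → x; Q → y; S → P X0; X0 → TY TX; S → TY Q; P → S TY; Q → S X1; X1 → TY S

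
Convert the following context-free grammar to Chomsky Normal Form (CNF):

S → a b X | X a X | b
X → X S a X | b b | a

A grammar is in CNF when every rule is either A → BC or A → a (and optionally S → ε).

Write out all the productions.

TA → a; TB → b; S → b; X → a; S → TA X0; X0 → TB X; S → X X1; X1 → TA X; X → X X2; X2 → S X3; X3 → TA X; X → TB TB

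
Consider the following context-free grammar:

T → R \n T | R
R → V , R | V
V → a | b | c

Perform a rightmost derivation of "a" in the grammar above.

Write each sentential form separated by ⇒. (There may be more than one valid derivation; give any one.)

T ⇒ R ⇒ V ⇒ a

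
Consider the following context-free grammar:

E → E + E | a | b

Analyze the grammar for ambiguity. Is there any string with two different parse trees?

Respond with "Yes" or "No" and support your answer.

Yes - the string 'a + b + a + a + a' has two distinct parse trees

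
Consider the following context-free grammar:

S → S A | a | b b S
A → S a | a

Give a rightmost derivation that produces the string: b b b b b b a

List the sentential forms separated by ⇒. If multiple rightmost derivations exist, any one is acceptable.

S ⇒ b b S ⇒ b b b b S ⇒ b b b b b b S ⇒ b b b b b b a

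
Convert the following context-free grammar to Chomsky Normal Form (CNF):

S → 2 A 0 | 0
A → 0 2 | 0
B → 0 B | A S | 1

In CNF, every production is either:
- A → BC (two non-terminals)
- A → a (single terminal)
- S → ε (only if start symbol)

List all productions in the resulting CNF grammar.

T2 → 2; T0 → 0; S → 0; A → 0; B → 1; S → T2 X0; X0 → A T0; A → T0 T2; B → T0 B; B → A S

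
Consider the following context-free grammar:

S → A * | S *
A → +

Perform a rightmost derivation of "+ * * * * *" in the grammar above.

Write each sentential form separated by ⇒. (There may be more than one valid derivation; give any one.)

S ⇒ S * ⇒ S * * ⇒ S * * * ⇒ S * * * * ⇒ A * * * * * ⇒ + * * * * *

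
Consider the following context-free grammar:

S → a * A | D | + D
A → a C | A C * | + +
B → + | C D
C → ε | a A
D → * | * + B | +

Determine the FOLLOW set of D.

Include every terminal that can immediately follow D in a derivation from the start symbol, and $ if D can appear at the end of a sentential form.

We compute FOLLOW(D) using the standard algorithm.
FOLLOW(S) starts with {$}.
FIRST(A) = {+, a}
FIRST(B) = {*, +, a}
FIRST(C) = {a, ε}
FIRST(D) = {*, +}
FIRST(S) = {*, +, a}
FOLLOW(A) = {$, *, +, a}
FOLLOW(B) = {$}
FOLLOW(C) = {$, *, +, a}
FOLLOW(D) = {$}
FOLLOW(S) = {$}
Therefore, FOLLOW(D) = {$}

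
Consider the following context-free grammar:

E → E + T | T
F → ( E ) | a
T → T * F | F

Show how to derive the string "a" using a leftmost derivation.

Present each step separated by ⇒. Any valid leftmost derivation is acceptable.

E ⇒ T ⇒ F ⇒ a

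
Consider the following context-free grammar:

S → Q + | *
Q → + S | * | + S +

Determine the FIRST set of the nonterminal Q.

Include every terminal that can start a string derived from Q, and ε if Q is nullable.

We compute FIRST(Q) using the standard algorithm.
FIRST(Q) = {*, +}
FIRST(S) = {*, +}
Therefore, FIRST(Q) = {*, +}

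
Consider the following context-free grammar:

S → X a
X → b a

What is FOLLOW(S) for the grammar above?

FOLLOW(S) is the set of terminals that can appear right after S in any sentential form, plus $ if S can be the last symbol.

We compute FOLLOW(S) using the standard algorithm.
FOLLOW(S) starts with {$}.
FIRST(S) = {b}
FIRST(X) = {b}
FOLLOW(S) = {$}
FOLLOW(X) = {a}
Therefore, FOLLOW(S) = {$}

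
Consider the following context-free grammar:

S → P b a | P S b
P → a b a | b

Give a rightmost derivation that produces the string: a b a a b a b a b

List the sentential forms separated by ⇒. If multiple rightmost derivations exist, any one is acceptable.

S ⇒ P S b ⇒ P P b a b ⇒ P a b a b a b ⇒ a b a a b a b a b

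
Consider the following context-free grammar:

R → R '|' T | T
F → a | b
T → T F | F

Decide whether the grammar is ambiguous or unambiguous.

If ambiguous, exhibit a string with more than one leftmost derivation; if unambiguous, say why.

Unambiguous - every string in the language has a unique leftmost derivation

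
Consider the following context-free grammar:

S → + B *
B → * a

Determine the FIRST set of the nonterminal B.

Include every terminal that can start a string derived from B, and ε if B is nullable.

We compute FIRST(B) using the standard algorithm.
FIRST(B) = {*}
FIRST(S) = {+}
Therefore, FIRST(B) = {*}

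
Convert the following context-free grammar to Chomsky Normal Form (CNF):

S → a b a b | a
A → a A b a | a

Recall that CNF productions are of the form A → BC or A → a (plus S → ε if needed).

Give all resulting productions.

TA → a; TB → b; S → a; A → a; S → TA X0; X0 → TB X1; X1 → TA TB; A → TA X2; X2 → A X3; X3 → TB TA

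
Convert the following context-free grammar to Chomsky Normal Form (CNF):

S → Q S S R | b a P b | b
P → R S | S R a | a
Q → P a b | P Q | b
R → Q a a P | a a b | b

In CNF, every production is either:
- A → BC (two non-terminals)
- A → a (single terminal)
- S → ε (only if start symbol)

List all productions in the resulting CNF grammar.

TB → b; TA → a; S → b; P → a; Q → b; R → b; S → Q X0; X0 → S X1; X1 → S R; S → TB X2; X2 → TA X3; X3 → P TB; P → R S; P → S X4; X4 → R TA; Q → P X5; X5 → TA TB; Q → P Q; R → Q X6; X6 → TA X7; X7 → TA P; R → TA X8; X8 → TA TB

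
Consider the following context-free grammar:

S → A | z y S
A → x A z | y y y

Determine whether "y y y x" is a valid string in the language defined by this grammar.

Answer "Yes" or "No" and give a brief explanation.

No - no valid derivation exists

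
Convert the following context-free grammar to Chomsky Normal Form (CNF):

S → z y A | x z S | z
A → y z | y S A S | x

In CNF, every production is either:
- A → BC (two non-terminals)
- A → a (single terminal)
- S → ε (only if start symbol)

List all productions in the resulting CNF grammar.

TZ → z; TY → y; TX → x; S → z; A → x; S → TZ X0; X0 → TY A; S → TX X1; X1 → TZ S; A → TY TZ; A → TY X2; X2 → S X3; X3 → A S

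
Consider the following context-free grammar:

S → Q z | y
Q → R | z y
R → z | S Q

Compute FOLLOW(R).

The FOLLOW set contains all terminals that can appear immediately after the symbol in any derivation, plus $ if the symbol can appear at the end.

We compute FOLLOW(R) using the standard algorithm.
FOLLOW(S) starts with {$}.
FIRST(Q) = {y, z}
FIRST(R) = {y, z}
FIRST(S) = {y, z}
FOLLOW(Q) = {z}
FOLLOW(R) = {z}
FOLLOW(S) = {$, y, z}
Therefore, FOLLOW(R) = {z}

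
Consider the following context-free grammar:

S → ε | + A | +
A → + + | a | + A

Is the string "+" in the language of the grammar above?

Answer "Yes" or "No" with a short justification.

Yes - a valid derivation exists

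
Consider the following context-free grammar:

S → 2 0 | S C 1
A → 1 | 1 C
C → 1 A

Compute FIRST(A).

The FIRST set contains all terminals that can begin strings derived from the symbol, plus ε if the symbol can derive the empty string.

We compute FIRST(A) using the standard algorithm.
FIRST(A) = {1}
FIRST(C) = {1}
FIRST(S) = {2}
Therefore, FIRST(A) = {1}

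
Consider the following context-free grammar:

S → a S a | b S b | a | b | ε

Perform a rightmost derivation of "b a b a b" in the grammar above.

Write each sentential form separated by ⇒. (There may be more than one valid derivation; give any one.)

S ⇒ b S b ⇒ b a S a b ⇒ b a b a b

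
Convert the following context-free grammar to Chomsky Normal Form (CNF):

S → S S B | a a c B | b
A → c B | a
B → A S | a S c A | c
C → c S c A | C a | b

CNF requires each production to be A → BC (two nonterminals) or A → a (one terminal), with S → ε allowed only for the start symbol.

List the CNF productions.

TA → a; TC → c; S → b; A → a; B → c; C → b; S → S X0; X0 → S B; S → TA X1; X1 → TA X2; X2 → TC B; A → TC B; B → A S; B → TA X3; X3 → S X4; X4 → TC A; C → TC X5; X5 → S X6; X6 → TC A; C → C TA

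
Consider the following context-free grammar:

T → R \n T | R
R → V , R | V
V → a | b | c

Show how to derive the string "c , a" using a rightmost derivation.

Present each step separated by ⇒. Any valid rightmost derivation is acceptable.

T ⇒ R ⇒ V , R ⇒ V , V ⇒ V , a ⇒ c , a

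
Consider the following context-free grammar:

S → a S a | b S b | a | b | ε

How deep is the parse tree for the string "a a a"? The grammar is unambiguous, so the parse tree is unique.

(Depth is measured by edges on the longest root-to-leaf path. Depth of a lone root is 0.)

2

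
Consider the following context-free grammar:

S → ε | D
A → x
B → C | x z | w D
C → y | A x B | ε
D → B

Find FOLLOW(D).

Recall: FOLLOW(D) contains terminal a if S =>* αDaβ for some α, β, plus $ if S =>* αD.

We compute FOLLOW(D) using the standard algorithm.
FOLLOW(S) starts with {$}.
FIRST(A) = {x}
FIRST(B) = {w, x, y, ε}
FIRST(C) = {x, y, ε}
FIRST(D) = {w, x, y, ε}
FIRST(S) = {w, x, y, ε}
FOLLOW(A) = {x}
FOLLOW(B) = {$}
FOLLOW(C) = {$}
FOLLOW(D) = {$}
FOLLOW(S) = {$}
Therefore, FOLLOW(D) = {$}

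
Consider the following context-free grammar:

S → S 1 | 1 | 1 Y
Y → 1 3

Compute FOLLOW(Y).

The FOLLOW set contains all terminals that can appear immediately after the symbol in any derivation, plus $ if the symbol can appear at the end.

We compute FOLLOW(Y) using the standard algorithm.
FOLLOW(S) starts with {$}.
FIRST(S) = {1}
FIRST(Y) = {1}
FOLLOW(S) = {$, 1}
FOLLOW(Y) = {$, 1}
Therefore, FOLLOW(Y) = {$, 1}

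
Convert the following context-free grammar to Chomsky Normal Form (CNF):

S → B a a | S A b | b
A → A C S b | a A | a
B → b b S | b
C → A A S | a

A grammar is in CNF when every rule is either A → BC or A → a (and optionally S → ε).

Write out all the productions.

TA → a; TB → b; S → b; A → a; B → b; C → a; S → B X0; X0 → TA TA; S → S X1; X1 → A TB; A → A X2; X2 → C X3; X3 → S TB; A → TA A; B → TB X4; X4 → TB S; C → A X5; X5 → A S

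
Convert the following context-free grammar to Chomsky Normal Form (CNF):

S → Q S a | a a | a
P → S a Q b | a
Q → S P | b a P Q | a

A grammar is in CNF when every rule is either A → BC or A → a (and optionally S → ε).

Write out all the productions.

TA → a; S → a; TB → b; P → a; Q → a; S → Q X0; X0 → S TA; S → TA TA; P → S X1; X1 → TA X2; X2 → Q TB; Q → S P; Q → TB X3; X3 → TA X4; X4 → P Q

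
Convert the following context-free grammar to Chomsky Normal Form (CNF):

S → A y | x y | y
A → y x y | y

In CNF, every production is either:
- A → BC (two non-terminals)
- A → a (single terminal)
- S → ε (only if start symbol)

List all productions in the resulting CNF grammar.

TY → y; TX → x; S → y; A → y; S → A TY; S → TX TY; A → TY X0; X0 → TX TY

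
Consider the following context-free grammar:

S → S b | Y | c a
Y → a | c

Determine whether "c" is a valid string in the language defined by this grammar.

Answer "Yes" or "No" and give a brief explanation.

Yes - a valid derivation exists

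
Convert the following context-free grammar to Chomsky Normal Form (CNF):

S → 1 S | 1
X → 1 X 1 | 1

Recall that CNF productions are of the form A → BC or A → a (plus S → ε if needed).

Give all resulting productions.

T1 → 1; S → 1; X → 1; S → T1 S; X → T1 X0; X0 → X T1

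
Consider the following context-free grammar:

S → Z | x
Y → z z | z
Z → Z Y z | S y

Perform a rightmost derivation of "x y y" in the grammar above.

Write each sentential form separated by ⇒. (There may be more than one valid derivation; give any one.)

S ⇒ Z ⇒ S y ⇒ Z y ⇒ S y y ⇒ x y y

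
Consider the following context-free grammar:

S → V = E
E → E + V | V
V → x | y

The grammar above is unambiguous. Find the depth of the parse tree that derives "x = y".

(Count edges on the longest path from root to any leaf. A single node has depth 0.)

3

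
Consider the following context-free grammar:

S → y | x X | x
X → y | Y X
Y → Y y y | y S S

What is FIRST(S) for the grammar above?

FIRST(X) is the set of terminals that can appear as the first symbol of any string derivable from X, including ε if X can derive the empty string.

We compute FIRST(S) using the standard algorithm.
FIRST(S) = {x, y}
FIRST(X) = {y}
FIRST(Y) = {y}
Therefore, FIRST(S) = {x, y}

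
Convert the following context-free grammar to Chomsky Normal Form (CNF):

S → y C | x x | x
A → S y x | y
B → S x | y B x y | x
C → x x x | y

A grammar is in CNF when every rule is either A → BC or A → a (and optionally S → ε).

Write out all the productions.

TY → y; TX → x; S → x; A → y; B → x; C → y; S → TY C; S → TX TX; A → S X0; X0 → TY TX; B → S TX; B → TY X1; X1 → B X2; X2 → TX TY; C → TX X3; X3 → TX TX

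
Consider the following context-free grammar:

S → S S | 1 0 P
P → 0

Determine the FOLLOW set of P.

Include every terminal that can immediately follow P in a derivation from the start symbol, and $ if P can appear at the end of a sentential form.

We compute FOLLOW(P) using the standard algorithm.
FOLLOW(S) starts with {$}.
FIRST(P) = {0}
FIRST(S) = {1}
FOLLOW(P) = {$, 1}
FOLLOW(S) = {$, 1}
Therefore, FOLLOW(P) = {$, 1}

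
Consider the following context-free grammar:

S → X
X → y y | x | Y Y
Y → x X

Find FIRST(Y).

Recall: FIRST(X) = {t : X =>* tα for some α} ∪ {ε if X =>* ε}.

We compute FIRST(Y) using the standard algorithm.
FIRST(S) = {x, y}
FIRST(X) = {x, y}
FIRST(Y) = {x}
Therefore, FIRST(Y) = {x}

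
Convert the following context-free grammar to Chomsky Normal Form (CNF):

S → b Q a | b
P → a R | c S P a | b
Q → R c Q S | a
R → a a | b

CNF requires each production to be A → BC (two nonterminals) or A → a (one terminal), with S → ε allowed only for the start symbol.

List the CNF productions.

TB → b; TA → a; S → b; TC → c; P → b; Q → a; R → b; S → TB X0; X0 → Q TA; P → TA R; P → TC X1; X1 → S X2; X2 → P TA; Q → R X3; X3 → TC X4; X4 → Q S; R → TA TA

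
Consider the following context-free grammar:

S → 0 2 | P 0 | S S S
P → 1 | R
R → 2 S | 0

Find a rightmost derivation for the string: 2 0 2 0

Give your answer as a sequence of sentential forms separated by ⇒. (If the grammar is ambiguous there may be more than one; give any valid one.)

S ⇒ P 0 ⇒ R 0 ⇒ 2 S 0 ⇒ 2 0 2 0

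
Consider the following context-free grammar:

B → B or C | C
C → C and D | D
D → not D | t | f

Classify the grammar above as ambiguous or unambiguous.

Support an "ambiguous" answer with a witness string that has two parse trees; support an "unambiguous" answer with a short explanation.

Unambiguous - every string in the language has a unique parse tree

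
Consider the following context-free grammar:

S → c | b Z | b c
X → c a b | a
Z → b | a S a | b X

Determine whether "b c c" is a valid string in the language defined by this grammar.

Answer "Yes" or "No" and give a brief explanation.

No - no valid derivation exists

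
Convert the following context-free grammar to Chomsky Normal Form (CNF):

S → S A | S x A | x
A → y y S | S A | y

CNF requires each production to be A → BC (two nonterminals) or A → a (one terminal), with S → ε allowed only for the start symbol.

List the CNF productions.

TX → x; S → x; TY → y; A → y; S → S A; S → S X0; X0 → TX A; A → TY X1; X1 → TY S; A → S A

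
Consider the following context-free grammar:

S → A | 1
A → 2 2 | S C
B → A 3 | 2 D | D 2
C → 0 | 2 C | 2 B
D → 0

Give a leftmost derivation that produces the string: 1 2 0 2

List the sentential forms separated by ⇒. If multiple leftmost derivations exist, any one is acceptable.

S ⇒ A ⇒ S C ⇒ 1 C ⇒ 1 2 B ⇒ 1 2 D 2 ⇒ 1 2 0 2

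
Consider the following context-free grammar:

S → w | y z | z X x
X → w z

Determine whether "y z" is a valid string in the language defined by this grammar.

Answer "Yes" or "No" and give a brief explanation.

Yes - a valid derivation exists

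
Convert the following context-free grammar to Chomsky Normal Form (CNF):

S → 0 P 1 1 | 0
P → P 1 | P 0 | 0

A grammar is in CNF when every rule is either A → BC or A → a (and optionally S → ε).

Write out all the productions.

T0 → 0; T1 → 1; S → 0; P → 0; S → T0 X0; X0 → P X1; X1 → T1 T1; P → P T1; P → P T0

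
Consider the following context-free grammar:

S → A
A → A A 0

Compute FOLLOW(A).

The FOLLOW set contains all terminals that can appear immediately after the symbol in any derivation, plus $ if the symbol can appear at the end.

We compute FOLLOW(A) using the standard algorithm.
FOLLOW(S) starts with {$}.
FIRST(A) = {}
FIRST(S) = {}
FOLLOW(A) = {$, 0}
FOLLOW(S) = {$}
Therefore, FOLLOW(A) = {$, 0}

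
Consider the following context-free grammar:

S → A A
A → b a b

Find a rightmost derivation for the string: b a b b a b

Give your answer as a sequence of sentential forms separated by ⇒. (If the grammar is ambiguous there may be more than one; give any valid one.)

S ⇒ A A ⇒ A b a b ⇒ b a b b a b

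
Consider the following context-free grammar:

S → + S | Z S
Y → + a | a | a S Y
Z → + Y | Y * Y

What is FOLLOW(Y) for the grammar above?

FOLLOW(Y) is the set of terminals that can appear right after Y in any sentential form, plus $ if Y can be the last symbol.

We compute FOLLOW(Y) using the standard algorithm.
FOLLOW(S) starts with {$}.
FIRST(S) = {+, a}
FIRST(Y) = {+, a}
FIRST(Z) = {+, a}
FOLLOW(S) = {$, +, a}
FOLLOW(Y) = {*, +, a}
FOLLOW(Z) = {+, a}
Therefore, FOLLOW(Y) = {*, +, a}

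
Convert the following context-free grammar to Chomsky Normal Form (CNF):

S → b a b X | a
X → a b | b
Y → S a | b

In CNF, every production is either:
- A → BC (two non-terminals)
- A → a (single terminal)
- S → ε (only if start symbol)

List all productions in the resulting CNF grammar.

TB → b; TA → a; S → a; X → b; Y → b; S → TB X0; X0 → TA X1; X1 → TB X; X → TA TB; Y → S TA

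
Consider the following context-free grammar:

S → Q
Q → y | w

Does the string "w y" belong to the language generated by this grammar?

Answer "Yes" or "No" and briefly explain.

No - no valid derivation exists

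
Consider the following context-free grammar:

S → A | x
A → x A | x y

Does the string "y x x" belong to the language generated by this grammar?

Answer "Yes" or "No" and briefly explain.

No - no valid derivation exists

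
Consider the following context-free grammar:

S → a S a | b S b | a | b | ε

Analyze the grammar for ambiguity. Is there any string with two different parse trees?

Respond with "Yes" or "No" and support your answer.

No - the grammar is unambiguous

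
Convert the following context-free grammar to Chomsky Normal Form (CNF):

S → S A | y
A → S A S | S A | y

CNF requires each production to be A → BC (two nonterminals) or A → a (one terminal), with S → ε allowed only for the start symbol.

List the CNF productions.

S → y; A → y; S → S A; A → S X0; X0 → A S; A → S A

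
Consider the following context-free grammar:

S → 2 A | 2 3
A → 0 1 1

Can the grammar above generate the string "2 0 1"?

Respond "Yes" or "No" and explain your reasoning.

No - no valid derivation exists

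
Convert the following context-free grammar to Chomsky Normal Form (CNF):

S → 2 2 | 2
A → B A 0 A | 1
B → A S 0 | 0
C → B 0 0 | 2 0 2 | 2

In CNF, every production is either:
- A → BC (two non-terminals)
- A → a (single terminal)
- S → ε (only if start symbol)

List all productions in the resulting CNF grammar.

T2 → 2; S → 2; T0 → 0; A → 1; B → 0; C → 2; S → T2 T2; A → B X0; X0 → A X1; X1 → T0 A; B → A X2; X2 → S T0; C → B X3; X3 → T0 T0; C → T2 X4; X4 → T0 T2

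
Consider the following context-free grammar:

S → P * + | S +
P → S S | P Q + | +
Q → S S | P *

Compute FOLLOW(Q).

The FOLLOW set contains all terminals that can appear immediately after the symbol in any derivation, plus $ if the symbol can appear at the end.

We compute FOLLOW(Q) using the standard algorithm.
FOLLOW(S) starts with {$}.
FIRST(P) = {+}
FIRST(Q) = {+}
FIRST(S) = {+}
FOLLOW(P) = {*, +}
FOLLOW(Q) = {+}
FOLLOW(S) = {$, *, +}
Therefore, FOLLOW(Q) = {+}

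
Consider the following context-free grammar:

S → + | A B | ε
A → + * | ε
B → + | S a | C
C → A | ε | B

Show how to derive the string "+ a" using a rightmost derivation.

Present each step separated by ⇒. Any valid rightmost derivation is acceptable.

S ⇒ A B ⇒ A S a ⇒ A + a ⇒ + a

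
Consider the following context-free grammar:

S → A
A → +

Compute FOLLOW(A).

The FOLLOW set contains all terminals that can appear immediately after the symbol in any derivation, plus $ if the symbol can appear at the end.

We compute FOLLOW(A) using the standard algorithm.
FOLLOW(S) starts with {$}.
FIRST(A) = {+}
FIRST(S) = {+}
FOLLOW(A) = {$}
FOLLOW(S) = {$}
Therefore, FOLLOW(A) = {$}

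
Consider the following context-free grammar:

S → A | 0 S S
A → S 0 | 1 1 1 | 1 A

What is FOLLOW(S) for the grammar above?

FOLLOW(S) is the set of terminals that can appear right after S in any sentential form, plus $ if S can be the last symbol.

We compute FOLLOW(S) using the standard algorithm.
FOLLOW(S) starts with {$}.
FIRST(A) = {0, 1}
FIRST(S) = {0, 1}
FOLLOW(A) = {$, 0, 1}
FOLLOW(S) = {$, 0, 1}
Therefore, FOLLOW(S) = {$, 0, 1}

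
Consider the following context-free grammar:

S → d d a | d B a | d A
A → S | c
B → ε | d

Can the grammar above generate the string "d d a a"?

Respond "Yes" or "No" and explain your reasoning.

No - no valid derivation exists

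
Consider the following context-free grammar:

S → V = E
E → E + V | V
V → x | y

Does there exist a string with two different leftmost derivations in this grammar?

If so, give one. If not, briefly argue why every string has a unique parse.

No - every string in the language has a unique leftmost derivation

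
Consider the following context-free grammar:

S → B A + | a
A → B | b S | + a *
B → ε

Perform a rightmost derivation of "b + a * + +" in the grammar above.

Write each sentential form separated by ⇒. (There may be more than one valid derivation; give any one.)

S ⇒ B A + ⇒ B b S + ⇒ B b B A + + ⇒ B b B + a * + + ⇒ B b + a * + + ⇒ b + a * + +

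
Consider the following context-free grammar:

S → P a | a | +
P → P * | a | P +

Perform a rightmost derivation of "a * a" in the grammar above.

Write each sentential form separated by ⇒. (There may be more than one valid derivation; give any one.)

S ⇒ P a ⇒ P * a ⇒ a * a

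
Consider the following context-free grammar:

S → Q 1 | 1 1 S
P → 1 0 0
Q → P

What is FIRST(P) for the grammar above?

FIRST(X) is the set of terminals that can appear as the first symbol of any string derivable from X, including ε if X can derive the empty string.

We compute FIRST(P) using the standard algorithm.
FIRST(P) = {1}
FIRST(Q) = {1}
FIRST(S) = {1}
Therefore, FIRST(P) = {1}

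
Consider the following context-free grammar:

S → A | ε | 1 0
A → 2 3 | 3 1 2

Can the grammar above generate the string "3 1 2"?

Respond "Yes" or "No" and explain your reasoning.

Yes - a valid derivation exists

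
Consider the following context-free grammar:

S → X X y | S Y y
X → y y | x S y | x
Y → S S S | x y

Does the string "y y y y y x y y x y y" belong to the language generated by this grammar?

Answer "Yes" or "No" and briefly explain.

Yes - a valid derivation exists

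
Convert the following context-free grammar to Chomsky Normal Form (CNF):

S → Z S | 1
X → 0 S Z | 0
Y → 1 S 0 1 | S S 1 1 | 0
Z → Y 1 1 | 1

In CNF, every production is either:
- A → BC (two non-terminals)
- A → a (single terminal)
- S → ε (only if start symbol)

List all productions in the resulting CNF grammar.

S → 1; T0 → 0; X → 0; T1 → 1; Y → 0; Z → 1; S → Z S; X → T0 X0; X0 → S Z; Y → T1 X1; X1 → S X2; X2 → T0 T1; Y → S X3; X3 → S X4; X4 → T1 T1; Z → Y X5; X5 → T1 T1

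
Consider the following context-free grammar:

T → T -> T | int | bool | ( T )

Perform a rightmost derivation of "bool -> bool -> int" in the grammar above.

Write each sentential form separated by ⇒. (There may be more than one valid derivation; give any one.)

T ⇒ T -> T ⇒ T -> T -> T ⇒ T -> T -> int ⇒ T -> bool -> int ⇒ bool -> bool -> int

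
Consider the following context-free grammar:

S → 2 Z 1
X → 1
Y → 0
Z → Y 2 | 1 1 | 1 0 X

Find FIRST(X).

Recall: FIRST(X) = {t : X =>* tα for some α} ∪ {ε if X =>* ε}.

We compute FIRST(X) using the standard algorithm.
FIRST(S) = {2}
FIRST(X) = {1}
FIRST(Y) = {0}
FIRST(Z) = {0, 1}
Therefore, FIRST(X) = {1}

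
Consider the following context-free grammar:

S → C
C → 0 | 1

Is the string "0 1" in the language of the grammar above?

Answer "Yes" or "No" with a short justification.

No - no valid derivation exists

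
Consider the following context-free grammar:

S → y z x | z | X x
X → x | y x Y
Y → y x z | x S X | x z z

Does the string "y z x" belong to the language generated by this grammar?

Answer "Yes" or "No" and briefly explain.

Yes - a valid derivation exists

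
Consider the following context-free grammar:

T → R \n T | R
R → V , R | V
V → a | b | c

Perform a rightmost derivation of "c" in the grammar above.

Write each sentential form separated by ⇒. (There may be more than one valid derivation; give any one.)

T ⇒ R ⇒ V ⇒ c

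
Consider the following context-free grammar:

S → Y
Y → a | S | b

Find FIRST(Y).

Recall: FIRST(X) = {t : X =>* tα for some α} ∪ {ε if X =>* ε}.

We compute FIRST(Y) using the standard algorithm.
FIRST(S) = {a, b}
FIRST(Y) = {a, b}
Therefore, FIRST(Y) = {a, b}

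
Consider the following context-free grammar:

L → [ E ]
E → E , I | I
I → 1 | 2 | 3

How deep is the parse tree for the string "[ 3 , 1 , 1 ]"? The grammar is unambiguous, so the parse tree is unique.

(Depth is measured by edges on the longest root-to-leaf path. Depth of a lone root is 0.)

5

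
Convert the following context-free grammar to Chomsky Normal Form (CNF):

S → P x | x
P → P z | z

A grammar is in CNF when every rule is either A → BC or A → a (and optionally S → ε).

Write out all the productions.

TX → x; S → x; TZ → z; P → z; S → P TX; P → P TZ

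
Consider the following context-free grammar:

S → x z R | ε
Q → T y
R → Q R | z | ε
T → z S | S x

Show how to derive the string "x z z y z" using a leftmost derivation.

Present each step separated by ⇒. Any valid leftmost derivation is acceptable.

S ⇒ x z R ⇒ x z Q R ⇒ x z T y R ⇒ x z z S y R ⇒ x z z y R ⇒ x z z y z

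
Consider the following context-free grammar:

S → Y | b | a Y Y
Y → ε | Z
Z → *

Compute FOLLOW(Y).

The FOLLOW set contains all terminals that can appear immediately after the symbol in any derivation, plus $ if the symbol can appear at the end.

We compute FOLLOW(Y) using the standard algorithm.
FOLLOW(S) starts with {$}.
FIRST(S) = {*, a, b, ε}
FIRST(Y) = {*, ε}
FIRST(Z) = {*}
FOLLOW(S) = {$}
FOLLOW(Y) = {$, *}
FOLLOW(Z) = {$, *}
Therefore, FOLLOW(Y) = {$, *}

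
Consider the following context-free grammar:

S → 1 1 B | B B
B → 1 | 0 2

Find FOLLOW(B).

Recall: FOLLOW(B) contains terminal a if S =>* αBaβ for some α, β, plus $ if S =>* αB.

We compute FOLLOW(B) using the standard algorithm.
FOLLOW(S) starts with {$}.
FIRST(B) = {0, 1}
FIRST(S) = {0, 1}
FOLLOW(B) = {$, 0, 1}
FOLLOW(S) = {$}
Therefore, FOLLOW(B) = {$, 0, 1}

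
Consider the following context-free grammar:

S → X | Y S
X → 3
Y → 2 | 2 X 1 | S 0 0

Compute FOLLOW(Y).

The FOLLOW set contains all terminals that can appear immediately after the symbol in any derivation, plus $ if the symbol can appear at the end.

We compute FOLLOW(Y) using the standard algorithm.
FOLLOW(S) starts with {$}.
FIRST(S) = {2, 3}
FIRST(X) = {3}
FIRST(Y) = {2, 3}
FOLLOW(S) = {$, 0}
FOLLOW(X) = {$, 0, 1}
FOLLOW(Y) = {2, 3}
Therefore, FOLLOW(Y) = {2, 3}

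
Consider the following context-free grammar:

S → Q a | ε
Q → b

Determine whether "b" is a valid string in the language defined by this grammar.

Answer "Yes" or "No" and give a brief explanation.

No - no valid derivation exists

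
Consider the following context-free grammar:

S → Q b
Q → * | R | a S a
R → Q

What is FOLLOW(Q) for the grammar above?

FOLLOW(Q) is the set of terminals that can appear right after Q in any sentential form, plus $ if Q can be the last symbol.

We compute FOLLOW(Q) using the standard algorithm.
FOLLOW(S) starts with {$}.
FIRST(Q) = {*, a}
FIRST(R) = {*, a}
FIRST(S) = {*, a}
FOLLOW(Q) = {b}
FOLLOW(R) = {b}
FOLLOW(S) = {$, a}
Therefore, FOLLOW(Q) = {b}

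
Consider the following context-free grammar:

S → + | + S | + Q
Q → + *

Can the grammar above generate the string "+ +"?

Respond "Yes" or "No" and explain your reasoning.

Yes - a valid derivation exists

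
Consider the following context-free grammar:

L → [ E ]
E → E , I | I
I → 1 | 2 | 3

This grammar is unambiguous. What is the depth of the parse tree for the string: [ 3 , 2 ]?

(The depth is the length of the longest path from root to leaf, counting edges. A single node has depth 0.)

4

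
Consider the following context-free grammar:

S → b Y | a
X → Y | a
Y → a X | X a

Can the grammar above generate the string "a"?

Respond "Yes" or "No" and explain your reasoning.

Yes - a valid derivation exists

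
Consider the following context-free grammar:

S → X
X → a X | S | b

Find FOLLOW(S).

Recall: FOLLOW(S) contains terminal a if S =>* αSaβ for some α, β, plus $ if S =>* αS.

We compute FOLLOW(S) using the standard algorithm.
FOLLOW(S) starts with {$}.
FIRST(S) = {a, b}
FIRST(X) = {a, b}
FOLLOW(S) = {$}
FOLLOW(X) = {$}
Therefore, FOLLOW(S) = {$}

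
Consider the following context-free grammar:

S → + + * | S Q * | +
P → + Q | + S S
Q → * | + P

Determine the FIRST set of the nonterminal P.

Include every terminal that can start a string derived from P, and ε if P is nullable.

We compute FIRST(P) using the standard algorithm.
FIRST(P) = {+}
FIRST(Q) = {*, +}
FIRST(S) = {+}
Therefore, FIRST(P) = {+}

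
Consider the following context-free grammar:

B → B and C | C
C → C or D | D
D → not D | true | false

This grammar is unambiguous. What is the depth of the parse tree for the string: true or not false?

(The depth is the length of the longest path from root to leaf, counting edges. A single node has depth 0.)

4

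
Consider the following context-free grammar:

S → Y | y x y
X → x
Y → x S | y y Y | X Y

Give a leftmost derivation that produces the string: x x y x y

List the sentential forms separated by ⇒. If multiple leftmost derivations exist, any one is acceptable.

S ⇒ Y ⇒ X Y ⇒ x Y ⇒ x x S ⇒ x x y x y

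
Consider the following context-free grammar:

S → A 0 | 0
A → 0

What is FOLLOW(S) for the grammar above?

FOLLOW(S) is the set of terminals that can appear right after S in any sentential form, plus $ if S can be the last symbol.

We compute FOLLOW(S) using the standard algorithm.
FOLLOW(S) starts with {$}.
FIRST(A) = {0}
FIRST(S) = {0}
FOLLOW(A) = {0}
FOLLOW(S) = {$}
Therefore, FOLLOW(S) = {$}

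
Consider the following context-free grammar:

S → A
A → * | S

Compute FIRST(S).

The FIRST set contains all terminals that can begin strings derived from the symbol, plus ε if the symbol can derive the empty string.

We compute FIRST(S) using the standard algorithm.
FIRST(A) = {*}
FIRST(S) = {*}
Therefore, FIRST(S) = {*}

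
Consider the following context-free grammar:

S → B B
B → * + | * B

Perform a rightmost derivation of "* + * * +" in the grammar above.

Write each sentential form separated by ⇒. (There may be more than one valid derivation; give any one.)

S ⇒ B B ⇒ B * B ⇒ B * * + ⇒ * + * * +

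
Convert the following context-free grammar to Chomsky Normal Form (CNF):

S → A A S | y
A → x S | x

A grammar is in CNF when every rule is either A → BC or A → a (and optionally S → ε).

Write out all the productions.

S → y; TX → x; A → x; S → A X0; X0 → A S; A → TX S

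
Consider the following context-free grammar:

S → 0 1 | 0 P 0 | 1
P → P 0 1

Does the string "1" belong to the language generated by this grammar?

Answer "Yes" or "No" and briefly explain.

Yes - a valid derivation exists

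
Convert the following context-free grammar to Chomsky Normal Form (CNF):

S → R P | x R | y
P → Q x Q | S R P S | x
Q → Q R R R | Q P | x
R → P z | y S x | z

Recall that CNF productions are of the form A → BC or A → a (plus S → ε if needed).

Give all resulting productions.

TX → x; S → y; P → x; Q → x; TZ → z; TY → y; R → z; S → R P; S → TX R; P → Q X0; X0 → TX Q; P → S X1; X1 → R X2; X2 → P S; Q → Q X3; X3 → R X4; X4 → R R; Q → Q P; R → P TZ; R → TY X5; X5 → S TX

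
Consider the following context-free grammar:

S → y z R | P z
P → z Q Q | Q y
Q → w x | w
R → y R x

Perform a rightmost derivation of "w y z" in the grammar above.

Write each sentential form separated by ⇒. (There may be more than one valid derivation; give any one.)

S ⇒ P z ⇒ Q y z ⇒ w y z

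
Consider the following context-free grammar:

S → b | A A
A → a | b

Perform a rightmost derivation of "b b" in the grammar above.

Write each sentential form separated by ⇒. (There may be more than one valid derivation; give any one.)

S ⇒ A A ⇒ A b ⇒ b b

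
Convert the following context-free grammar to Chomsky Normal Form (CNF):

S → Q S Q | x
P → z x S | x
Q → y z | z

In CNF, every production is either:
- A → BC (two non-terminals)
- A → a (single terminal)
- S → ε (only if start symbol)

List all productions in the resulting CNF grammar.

S → x; TZ → z; TX → x; P → x; TY → y; Q → z; S → Q X0; X0 → S Q; P → TZ X1; X1 → TX S; Q → TY TZ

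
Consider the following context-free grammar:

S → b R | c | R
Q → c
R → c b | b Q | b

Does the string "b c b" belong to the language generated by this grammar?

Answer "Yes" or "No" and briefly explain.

Yes - a valid derivation exists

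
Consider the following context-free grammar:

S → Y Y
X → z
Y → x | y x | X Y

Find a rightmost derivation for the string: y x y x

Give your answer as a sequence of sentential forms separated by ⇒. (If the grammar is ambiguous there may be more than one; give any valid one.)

S ⇒ Y Y ⇒ Y y x ⇒ y x y x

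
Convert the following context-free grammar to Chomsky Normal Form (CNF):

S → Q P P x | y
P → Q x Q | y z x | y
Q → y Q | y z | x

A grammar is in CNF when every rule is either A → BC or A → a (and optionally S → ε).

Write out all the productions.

TX → x; S → y; TY → y; TZ → z; P → y; Q → x; S → Q X0; X0 → P X1; X1 → P TX; P → Q X2; X2 → TX Q; P → TY X3; X3 → TZ TX; Q → TY Q; Q → TY TZ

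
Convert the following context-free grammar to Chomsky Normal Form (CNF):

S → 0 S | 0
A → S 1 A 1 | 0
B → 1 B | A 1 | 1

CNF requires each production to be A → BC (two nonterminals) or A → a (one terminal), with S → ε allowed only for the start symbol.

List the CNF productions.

T0 → 0; S → 0; T1 → 1; A → 0; B → 1; S → T0 S; A → S X0; X0 → T1 X1; X1 → A T1; B → T1 B; B → A T1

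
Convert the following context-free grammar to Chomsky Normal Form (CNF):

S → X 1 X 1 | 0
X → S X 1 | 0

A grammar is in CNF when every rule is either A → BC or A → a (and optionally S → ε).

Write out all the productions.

T1 → 1; S → 0; X → 0; S → X X0; X0 → T1 X1; X1 → X T1; X → S X2; X2 → X T1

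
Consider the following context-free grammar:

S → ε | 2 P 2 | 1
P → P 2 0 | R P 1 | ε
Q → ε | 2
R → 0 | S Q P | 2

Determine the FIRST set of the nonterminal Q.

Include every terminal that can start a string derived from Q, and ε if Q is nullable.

We compute FIRST(Q) using the standard algorithm.
FIRST(P) = {0, 1, 2, ε}
FIRST(Q) = {2, ε}
FIRST(R) = {0, 1, 2, ε}
FIRST(S) = {1, 2, ε}
Therefore, FIRST(Q) = {2, ε}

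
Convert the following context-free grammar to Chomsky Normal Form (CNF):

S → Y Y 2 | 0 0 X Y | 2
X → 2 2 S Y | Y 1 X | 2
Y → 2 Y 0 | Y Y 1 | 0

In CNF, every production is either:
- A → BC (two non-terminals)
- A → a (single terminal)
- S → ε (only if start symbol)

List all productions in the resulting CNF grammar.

T2 → 2; T0 → 0; S → 2; T1 → 1; X → 2; Y → 0; S → Y X0; X0 → Y T2; S → T0 X1; X1 → T0 X2; X2 → X Y; X → T2 X3; X3 → T2 X4; X4 → S Y; X → Y X5; X5 → T1 X; Y → T2 X6; X6 → Y T0; Y → Y X7; X7 → Y T1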